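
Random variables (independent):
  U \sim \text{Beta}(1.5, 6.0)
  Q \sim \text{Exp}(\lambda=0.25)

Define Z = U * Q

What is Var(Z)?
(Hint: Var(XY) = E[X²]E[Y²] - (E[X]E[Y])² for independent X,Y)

Var(XY) = E[X²]E[Y²] - (E[X]E[Y])²
E[U] = 0.2, Var(U) = 0.018823529
E[Q] = 4, Var(Q) = 16
E[U²] = 0.018823529 + 0.2² = 0.058823529
E[Q²] = 16 + 4² = 32
Var(Z) = 0.058823529*32 - (0.2*4)²
= 1.8823529 - 0.64 = 1.2423529

1.2423529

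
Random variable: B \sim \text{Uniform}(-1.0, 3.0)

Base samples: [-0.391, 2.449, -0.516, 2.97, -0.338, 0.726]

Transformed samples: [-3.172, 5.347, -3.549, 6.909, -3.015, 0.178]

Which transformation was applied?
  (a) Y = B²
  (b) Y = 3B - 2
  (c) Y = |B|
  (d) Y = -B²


Checking option (b) Y = 3B - 2:
  B = -0.391 -> Y = -3.172 ✓
  B = 2.449 -> Y = 5.347 ✓
  B = -0.516 -> Y = -3.549 ✓
All samples match this transformation.

(b) 3B - 2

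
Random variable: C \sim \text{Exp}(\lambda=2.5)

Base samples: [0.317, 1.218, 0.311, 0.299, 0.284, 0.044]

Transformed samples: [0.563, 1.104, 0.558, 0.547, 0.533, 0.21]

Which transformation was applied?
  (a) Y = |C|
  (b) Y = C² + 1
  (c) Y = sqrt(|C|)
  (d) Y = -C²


Checking option (c) Y = sqrt(|C|):
  C = 0.317 -> Y = 0.563 ✓
  C = 1.218 -> Y = 1.104 ✓
  C = 0.311 -> Y = 0.558 ✓
All samples match this transformation.

(c) sqrt(|C|)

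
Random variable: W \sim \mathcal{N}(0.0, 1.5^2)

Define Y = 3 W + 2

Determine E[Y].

For Y = 3W + 2:
E[Y] = 3 * E[W] + 2
E[W] = 0.0 = 0
E[Y] = 3 * 0 + 2 = 2

2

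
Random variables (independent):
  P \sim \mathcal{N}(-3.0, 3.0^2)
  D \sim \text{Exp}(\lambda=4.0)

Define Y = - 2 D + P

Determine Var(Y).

For independent RVs: Var(aX + bY) = a²Var(X) + b²Var(Y)
Var(P) = 9
Var(D) = 0.0625
Var(Y) = 1²*9 + (-2)²*0.0625
= 1*9 + 4*0.0625 = 9.25

9.25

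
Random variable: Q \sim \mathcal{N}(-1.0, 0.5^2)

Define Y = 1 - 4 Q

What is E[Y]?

For Y = -4Q + 1:
E[Y] = -4 * E[Q] + 1
E[Q] = -1.0 = -1
E[Y] = -4 * (-1) + 1 = 5

5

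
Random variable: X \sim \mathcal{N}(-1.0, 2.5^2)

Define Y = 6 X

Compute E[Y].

For Y = 6X:
E[Y] = 6 * E[X]
E[X] = -1.0 = -1
E[Y] = 6 * (-1) = -6

-6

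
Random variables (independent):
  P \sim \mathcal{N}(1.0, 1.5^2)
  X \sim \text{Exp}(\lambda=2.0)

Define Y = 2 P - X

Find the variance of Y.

For independent RVs: Var(aX + bY) = a²Var(X) + b²Var(Y)
Var(P) = 2.25
Var(X) = 0.25
Var(Y) = 2²*2.25 + (-1)²*0.25
= 4*2.25 + 1*0.25 = 9.25

9.25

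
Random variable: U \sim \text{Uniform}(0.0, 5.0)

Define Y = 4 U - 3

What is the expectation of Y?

For Y = 4U - 3:
E[Y] = 4 * E[U] - 3
E[U] = (0 + 5)/2 = 2.5
E[Y] = 4 * 2.5 - 3 = 7

7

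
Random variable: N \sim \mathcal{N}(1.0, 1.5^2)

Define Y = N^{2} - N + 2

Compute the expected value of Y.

E[Y] = 1*E[N²] - 1*E[N] + 2
E[N] = 1
E[N²] = Var(N) + (E[N])² = 2.25 + 1 = 3.25
E[Y] = 1*3.25 - 1*1 + 2 = 4.25

4.25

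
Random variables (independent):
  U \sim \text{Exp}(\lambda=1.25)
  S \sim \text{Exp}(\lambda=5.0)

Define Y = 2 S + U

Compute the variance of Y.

For independent RVs: Var(aX + bY) = a²Var(X) + b²Var(Y)
Var(U) = 0.64
Var(S) = 0.04
Var(Y) = 1²*0.64 + 2²*0.04
= 1*0.64 + 4*0.04 = 0.8

0.8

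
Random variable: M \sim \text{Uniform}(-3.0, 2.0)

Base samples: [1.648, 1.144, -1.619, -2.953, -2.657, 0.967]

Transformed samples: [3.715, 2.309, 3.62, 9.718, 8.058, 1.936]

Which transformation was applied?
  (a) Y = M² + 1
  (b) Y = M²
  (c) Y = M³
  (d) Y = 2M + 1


Checking option (a) Y = M² + 1:
  M = 1.648 -> Y = 3.715 ✓
  M = 1.144 -> Y = 2.309 ✓
  M = -1.619 -> Y = 3.62 ✓
All samples match this transformation.

(a) M² + 1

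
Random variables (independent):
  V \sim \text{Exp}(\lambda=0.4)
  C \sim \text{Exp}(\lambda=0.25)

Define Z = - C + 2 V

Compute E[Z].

E[Z] = 2*E[V] - 1*E[C]
E[V] = 2.5
E[C] = 4
E[Z] = 2*2.5 - 1*4 = 1

1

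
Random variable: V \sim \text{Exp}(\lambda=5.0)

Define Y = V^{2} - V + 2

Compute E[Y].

E[Y] = 1*E[V²] - 1*E[V] + 2
E[V] = 0.2
E[V²] = Var(V) + (E[V])² = 0.04 + 0.04 = 0.08
E[Y] = 1*0.08 - 1*0.2 + 2 = 1.88

1.88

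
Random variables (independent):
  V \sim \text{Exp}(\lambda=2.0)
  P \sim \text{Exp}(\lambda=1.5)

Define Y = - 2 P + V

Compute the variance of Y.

For independent RVs: Var(aX + bY) = a²Var(X) + b²Var(Y)
Var(V) = 0.25
Var(P) = 0.44444444
Var(Y) = 1²*0.25 + (-2)²*0.44444444
= 1*0.25 + 4*0.44444444 = 2.0277778

2.0277778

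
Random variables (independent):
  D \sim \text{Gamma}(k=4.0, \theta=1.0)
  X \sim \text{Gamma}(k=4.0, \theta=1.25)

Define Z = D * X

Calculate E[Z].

For independent RVs: E[XY] = E[X]*E[Y]
E[D] = 4
E[X] = 5
E[Z] = 4 * 5 = 20

20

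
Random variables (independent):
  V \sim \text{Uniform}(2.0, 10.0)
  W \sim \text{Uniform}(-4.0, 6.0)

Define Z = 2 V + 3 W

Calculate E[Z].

E[Z] = 2*E[V] + 3*E[W]
E[V] = 6
E[W] = 1
E[Z] = 2*6 + 3*1 = 15

15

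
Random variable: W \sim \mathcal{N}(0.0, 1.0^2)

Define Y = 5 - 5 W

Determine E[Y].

For Y = -5W + 5:
E[Y] = -5 * E[W] + 5
E[W] = 0.0 = 0
E[Y] = -5 * 0 + 5 = 5

5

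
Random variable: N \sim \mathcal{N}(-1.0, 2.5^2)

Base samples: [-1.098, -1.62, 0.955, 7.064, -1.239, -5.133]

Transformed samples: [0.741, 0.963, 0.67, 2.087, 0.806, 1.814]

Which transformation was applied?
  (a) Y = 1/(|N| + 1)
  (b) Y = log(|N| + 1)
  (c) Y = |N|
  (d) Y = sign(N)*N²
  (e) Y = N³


Checking option (b) Y = log(|N| + 1):
  N = -1.098 -> Y = 0.741 ✓
  N = -1.62 -> Y = 0.963 ✓
  N = 0.955 -> Y = 0.67 ✓
All samples match this transformation.

(b) log(|N| + 1)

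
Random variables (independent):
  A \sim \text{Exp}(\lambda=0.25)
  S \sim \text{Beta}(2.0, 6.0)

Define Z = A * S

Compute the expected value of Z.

For independent RVs: E[XY] = E[X]*E[Y]
E[A] = 4
E[S] = 0.25
E[Z] = 4 * 0.25 = 1

1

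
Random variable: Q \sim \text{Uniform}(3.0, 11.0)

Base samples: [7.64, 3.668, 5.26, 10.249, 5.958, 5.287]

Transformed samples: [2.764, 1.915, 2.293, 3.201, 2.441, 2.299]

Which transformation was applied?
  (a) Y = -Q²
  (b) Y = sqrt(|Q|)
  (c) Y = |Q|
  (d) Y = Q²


Checking option (b) Y = sqrt(|Q|):
  Q = 7.64 -> Y = 2.764 ✓
  Q = 3.668 -> Y = 1.915 ✓
  Q = 5.26 -> Y = 2.293 ✓
All samples match this transformation.

(b) sqrt(|Q|)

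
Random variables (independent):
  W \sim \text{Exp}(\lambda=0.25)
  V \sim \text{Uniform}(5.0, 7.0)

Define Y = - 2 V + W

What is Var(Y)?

For independent RVs: Var(aX + bY) = a²Var(X) + b²Var(Y)
Var(W) = 16
Var(V) = 0.33333333
Var(Y) = 1²*16 + (-2)²*0.33333333
= 1*16 + 4*0.33333333 = 17.333333

17.333333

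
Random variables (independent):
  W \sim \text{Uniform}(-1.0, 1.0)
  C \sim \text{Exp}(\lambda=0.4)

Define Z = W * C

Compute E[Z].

For independent RVs: E[XY] = E[X]*E[Y]
E[W] = 0
E[C] = 2.5
E[Z] = 0 * 2.5 = 0

0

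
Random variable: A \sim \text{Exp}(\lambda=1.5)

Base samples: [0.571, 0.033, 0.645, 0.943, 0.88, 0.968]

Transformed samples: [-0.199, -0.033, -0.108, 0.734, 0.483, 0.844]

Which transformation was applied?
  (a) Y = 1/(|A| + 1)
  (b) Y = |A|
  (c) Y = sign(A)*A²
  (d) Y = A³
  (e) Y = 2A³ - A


Checking option (e) Y = 2A³ - A:
  A = 0.571 -> Y = -0.199 ✓
  A = 0.033 -> Y = -0.033 ✓
  A = 0.645 -> Y = -0.108 ✓
All samples match this transformation.

(e) 2A³ - A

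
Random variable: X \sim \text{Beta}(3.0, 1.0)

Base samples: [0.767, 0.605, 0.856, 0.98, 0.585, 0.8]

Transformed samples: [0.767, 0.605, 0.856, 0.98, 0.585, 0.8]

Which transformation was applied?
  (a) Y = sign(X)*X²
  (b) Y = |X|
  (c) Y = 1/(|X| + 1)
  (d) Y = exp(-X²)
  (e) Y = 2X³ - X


Checking option (b) Y = |X|:
  X = 0.767 -> Y = 0.767 ✓
  X = 0.605 -> Y = 0.605 ✓
  X = 0.856 -> Y = 0.856 ✓
All samples match this transformation.

(b) |X|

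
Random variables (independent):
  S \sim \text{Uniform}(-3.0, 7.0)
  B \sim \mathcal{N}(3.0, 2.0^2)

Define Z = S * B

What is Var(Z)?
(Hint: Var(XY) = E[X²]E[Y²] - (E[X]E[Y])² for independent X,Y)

Var(XY) = E[X²]E[Y²] - (E[X]E[Y])²
E[S] = 2, Var(S) = 8.3333333
E[B] = 3, Var(B) = 4
E[S²] = 8.3333333 + 2² = 12.333333
E[B²] = 4 + 3² = 13
Var(Z) = 12.333333*13 - (2*3)²
= 160.33333 - 36 = 124.33333

124.33333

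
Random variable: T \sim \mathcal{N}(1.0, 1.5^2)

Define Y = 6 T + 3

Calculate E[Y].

For Y = 6T + 3:
E[Y] = 6 * E[T] + 3
E[T] = 1.0 = 1
E[Y] = 6 * 1 + 3 = 9

9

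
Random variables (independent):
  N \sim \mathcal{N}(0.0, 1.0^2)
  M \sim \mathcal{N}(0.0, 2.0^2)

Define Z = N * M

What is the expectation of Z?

For independent RVs: E[XY] = E[X]*E[Y]
E[N] = 0
E[M] = 0
E[Z] = 0 * 0 = 0

0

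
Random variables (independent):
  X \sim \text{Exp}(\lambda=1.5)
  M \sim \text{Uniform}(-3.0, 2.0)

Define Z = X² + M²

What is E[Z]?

E[Z] = E[X²] + E[M²]
E[X²] = Var(X) + E[X]² = 0.44444444 + 0.44444444 = 0.88888889
E[M²] = Var(M) + E[M]² = 2.0833333 + 0.25 = 2.3333333
E[Z] = 0.88888889 + 2.3333333 = 3.2222222

3.2222222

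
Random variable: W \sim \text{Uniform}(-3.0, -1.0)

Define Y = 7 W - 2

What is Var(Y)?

For Y = aW + b: Var(Y) = a² * Var(W)
Var(W) = (-1 + 3)^2/12 = 0.33333333
Var(Y) = 7² * 0.33333333 = 49 * 0.33333333 = 16.333333

16.333333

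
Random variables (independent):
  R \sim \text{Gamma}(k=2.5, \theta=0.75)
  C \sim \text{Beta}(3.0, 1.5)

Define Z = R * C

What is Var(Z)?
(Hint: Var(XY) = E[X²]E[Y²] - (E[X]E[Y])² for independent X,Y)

Var(XY) = E[X²]E[Y²] - (E[X]E[Y])²
E[R] = 1.875, Var(R) = 1.40625
E[C] = 0.66666667, Var(C) = 0.04040404
E[R²] = 1.40625 + 1.875² = 4.921875
E[C²] = 0.04040404 + 0.66666667² = 0.48484848
Var(Z) = 4.921875*0.48484848 - (1.875*0.66666667)²
= 2.3863636 - 1.5625 = 0.82386364

0.82386364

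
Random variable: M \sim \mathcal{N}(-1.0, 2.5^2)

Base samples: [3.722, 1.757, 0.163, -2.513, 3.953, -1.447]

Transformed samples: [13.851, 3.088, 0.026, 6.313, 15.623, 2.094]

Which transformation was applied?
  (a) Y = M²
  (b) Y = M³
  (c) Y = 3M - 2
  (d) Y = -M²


Checking option (a) Y = M²:
  M = 3.722 -> Y = 13.851 ✓
  M = 1.757 -> Y = 3.088 ✓
  M = 0.163 -> Y = 0.026 ✓
All samples match this transformation.

(a) M²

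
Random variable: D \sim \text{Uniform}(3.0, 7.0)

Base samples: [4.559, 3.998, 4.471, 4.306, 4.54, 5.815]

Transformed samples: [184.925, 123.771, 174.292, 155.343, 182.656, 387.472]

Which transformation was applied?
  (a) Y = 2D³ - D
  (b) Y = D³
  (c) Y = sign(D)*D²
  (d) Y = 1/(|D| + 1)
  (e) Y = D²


Checking option (a) Y = 2D³ - D:
  D = 4.559 -> Y = 184.925 ✓
  D = 3.998 -> Y = 123.771 ✓
  D = 4.471 -> Y = 174.292 ✓
All samples match this transformation.

(a) 2D³ - D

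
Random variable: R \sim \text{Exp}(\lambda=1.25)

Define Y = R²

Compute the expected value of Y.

E[R²] = Var(R) + (E[R])² = 0.64 + 0.64 = 1.28

1.28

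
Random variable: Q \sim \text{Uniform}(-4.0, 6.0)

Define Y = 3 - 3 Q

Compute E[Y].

For Y = -3Q + 3:
E[Y] = -3 * E[Q] + 3
E[Q] = (-4 + 6)/2 = 1
E[Y] = -3 * 1 + 3 = 0

0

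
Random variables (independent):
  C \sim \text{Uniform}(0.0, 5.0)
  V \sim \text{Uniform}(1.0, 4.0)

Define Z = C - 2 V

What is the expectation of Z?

E[Z] = 1*E[C] - 2*E[V]
E[C] = 2.5
E[V] = 2.5
E[Z] = 1*2.5 - 2*2.5 = -2.5

-2.5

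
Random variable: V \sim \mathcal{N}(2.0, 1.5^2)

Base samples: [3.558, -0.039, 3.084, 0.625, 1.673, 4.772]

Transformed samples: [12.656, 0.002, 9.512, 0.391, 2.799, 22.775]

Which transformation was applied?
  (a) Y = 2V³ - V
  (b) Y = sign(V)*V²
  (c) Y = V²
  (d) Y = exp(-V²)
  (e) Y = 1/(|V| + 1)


Checking option (c) Y = V²:
  V = 3.558 -> Y = 12.656 ✓
  V = -0.039 -> Y = 0.002 ✓
  V = 3.084 -> Y = 9.512 ✓
All samples match this transformation.

(c) V²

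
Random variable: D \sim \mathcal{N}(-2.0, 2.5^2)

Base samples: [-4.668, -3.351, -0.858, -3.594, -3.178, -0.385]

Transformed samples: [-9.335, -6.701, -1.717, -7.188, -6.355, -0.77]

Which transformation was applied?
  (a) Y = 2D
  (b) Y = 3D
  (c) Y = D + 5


Checking option (a) Y = 2D:
  D = -4.668 -> Y = -9.335 ✓
  D = -3.351 -> Y = -6.701 ✓
  D = -0.858 -> Y = -1.717 ✓
All samples match this transformation.

(a) 2D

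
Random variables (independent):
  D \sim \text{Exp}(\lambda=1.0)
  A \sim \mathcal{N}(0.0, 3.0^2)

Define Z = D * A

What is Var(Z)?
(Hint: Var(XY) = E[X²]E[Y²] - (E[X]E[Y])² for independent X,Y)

Var(XY) = E[X²]E[Y²] - (E[X]E[Y])²
E[D] = 1, Var(D) = 1
E[A] = 0, Var(A) = 9
E[D²] = 1 + 1² = 2
E[A²] = 9 + 0² = 9
Var(Z) = 2*9 - (1*0)²
= 18 - 0 = 18

18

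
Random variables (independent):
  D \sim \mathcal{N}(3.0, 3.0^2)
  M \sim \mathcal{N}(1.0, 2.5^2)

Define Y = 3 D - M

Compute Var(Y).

For independent RVs: Var(aX + bY) = a²Var(X) + b²Var(Y)
Var(D) = 9
Var(M) = 6.25
Var(Y) = 3²*9 + (-1)²*6.25
= 9*9 + 1*6.25 = 87.25

87.25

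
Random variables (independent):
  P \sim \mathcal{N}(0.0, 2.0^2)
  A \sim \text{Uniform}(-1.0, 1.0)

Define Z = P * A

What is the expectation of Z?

For independent RVs: E[XY] = E[X]*E[Y]
E[P] = 0
E[A] = 0
E[Z] = 0 * 0 = 0

0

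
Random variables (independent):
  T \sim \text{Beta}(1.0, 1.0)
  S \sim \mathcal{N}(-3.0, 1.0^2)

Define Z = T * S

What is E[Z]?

For independent RVs: E[XY] = E[X]*E[Y]
E[T] = 0.5
E[S] = -3
E[Z] = 0.5 * (-3) = -1.5

-1.5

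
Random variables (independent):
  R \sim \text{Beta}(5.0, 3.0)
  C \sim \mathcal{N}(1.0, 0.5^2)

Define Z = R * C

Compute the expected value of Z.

For independent RVs: E[XY] = E[X]*E[Y]
E[R] = 0.625
E[C] = 1
E[Z] = 0.625 * 1 = 0.625

0.625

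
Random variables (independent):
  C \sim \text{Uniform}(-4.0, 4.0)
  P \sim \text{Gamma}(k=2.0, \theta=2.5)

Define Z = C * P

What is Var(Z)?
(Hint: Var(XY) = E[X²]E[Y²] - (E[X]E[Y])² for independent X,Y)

Var(XY) = E[X²]E[Y²] - (E[X]E[Y])²
E[C] = 0, Var(C) = 5.3333333
E[P] = 5, Var(P) = 12.5
E[C²] = 5.3333333 + 0² = 5.3333333
E[P²] = 12.5 + 5² = 37.5
Var(Z) = 5.3333333*37.5 - (0*5)²
= 200 - 0 = 200

200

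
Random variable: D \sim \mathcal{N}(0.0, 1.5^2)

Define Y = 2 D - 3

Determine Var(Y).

For Y = aD + b: Var(Y) = a² * Var(D)
Var(D) = 1.5^2 = 2.25
Var(Y) = 2² * 2.25 = 4 * 2.25 = 9

9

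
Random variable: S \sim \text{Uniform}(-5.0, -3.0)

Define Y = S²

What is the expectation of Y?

Using E[X²] = Var(X) + (E[X])²:
E[S] = -4
Var(S) = (-3 + 5)^2/12 = 0.33333333
E[S²] = 0.33333333 + (-4)² = 0.33333333 + 16 = 16.333333

16.333333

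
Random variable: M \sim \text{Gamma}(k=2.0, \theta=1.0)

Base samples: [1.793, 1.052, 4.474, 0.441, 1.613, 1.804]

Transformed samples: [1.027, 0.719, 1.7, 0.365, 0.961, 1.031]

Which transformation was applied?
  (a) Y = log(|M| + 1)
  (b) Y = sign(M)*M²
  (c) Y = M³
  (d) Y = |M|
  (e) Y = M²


Checking option (a) Y = log(|M| + 1):
  M = 1.793 -> Y = 1.027 ✓
  M = 1.052 -> Y = 0.719 ✓
  M = 4.474 -> Y = 1.7 ✓
All samples match this transformation.

(a) log(|M| + 1)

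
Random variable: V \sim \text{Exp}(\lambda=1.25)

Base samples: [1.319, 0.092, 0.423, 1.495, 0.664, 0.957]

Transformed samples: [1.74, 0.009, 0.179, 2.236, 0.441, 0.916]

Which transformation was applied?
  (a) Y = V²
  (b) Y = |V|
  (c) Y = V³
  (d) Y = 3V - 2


Checking option (a) Y = V²:
  V = 1.319 -> Y = 1.74 ✓
  V = 0.092 -> Y = 0.009 ✓
  V = 0.423 -> Y = 0.179 ✓
All samples match this transformation.

(a) V²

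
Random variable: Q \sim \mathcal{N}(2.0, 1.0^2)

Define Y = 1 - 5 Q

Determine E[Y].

For Y = -5Q + 1:
E[Y] = -5 * E[Q] + 1
E[Q] = 2.0 = 2
E[Y] = -5 * 2 + 1 = -9

-9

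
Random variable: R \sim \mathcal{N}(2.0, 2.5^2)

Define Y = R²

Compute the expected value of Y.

Using E[X²] = Var(X) + (E[X])²:
E[R] = 2
Var(R) = 2.5^2 = 6.25
E[R²] = 6.25 + 2² = 6.25 + 4 = 10.25

10.25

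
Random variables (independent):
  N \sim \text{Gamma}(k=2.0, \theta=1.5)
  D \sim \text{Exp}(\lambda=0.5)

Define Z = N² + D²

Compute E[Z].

E[Z] = E[N²] + E[D²]
E[N²] = Var(N) + E[N]² = 4.5 + 9 = 13.5
E[D²] = Var(D) + E[D]² = 4 + 4 = 8
E[Z] = 13.5 + 8 = 21.5

21.5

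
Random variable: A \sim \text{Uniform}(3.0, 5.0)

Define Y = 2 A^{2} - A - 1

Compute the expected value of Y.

E[Y] = 2*E[A²] - 1*E[A] - 1
E[A] = 4
E[A²] = Var(A) + (E[A])² = 0.33333333 + 16 = 16.333333
E[Y] = 2*16.333333 - 1*4 - 1 = 27.666667

27.666667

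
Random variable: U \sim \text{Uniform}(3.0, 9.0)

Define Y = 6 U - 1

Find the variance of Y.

For Y = aU + b: Var(Y) = a² * Var(U)
Var(U) = (9 - 3)^2/12 = 3
Var(Y) = 6² * 3 = 36 * 3 = 108

108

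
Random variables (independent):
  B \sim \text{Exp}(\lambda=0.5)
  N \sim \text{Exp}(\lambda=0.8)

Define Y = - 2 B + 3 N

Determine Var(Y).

For independent RVs: Var(aX + bY) = a²Var(X) + b²Var(Y)
Var(B) = 4
Var(N) = 1.5625
Var(Y) = (-2)²*4 + 3²*1.5625
= 4*4 + 9*1.5625 = 30.0625

30.0625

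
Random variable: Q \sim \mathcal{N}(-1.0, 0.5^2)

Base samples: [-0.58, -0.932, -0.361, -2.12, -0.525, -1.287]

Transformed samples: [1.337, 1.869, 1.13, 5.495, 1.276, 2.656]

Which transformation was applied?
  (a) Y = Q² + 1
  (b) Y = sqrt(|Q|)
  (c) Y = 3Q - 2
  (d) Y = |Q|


Checking option (a) Y = Q² + 1:
  Q = -0.58 -> Y = 1.337 ✓
  Q = -0.932 -> Y = 1.869 ✓
  Q = -0.361 -> Y = 1.13 ✓
All samples match this transformation.

(a) Q² + 1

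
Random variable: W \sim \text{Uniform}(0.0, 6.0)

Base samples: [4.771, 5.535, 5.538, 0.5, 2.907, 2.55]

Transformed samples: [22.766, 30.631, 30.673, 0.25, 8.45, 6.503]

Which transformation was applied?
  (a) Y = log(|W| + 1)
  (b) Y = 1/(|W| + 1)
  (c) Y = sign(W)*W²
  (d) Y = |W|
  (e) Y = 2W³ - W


Checking option (c) Y = sign(W)*W²:
  W = 4.771 -> Y = 22.766 ✓
  W = 5.535 -> Y = 30.631 ✓
  W = 5.538 -> Y = 30.673 ✓
All samples match this transformation.

(c) sign(W)*W²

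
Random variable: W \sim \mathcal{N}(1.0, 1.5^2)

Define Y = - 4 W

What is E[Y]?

For Y = -4W:
E[Y] = -4 * E[W]
E[W] = 1.0 = 1
E[Y] = -4 * 1 = -4

-4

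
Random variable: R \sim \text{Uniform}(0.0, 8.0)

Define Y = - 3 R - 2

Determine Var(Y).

For Y = aR + b: Var(Y) = a² * Var(R)
Var(R) = (8 - 0)^2/12 = 5.3333333
Var(Y) = (-3)² * 5.3333333 = 9 * 5.3333333 = 48

48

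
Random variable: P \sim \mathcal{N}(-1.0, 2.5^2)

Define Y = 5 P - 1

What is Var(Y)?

For Y = aP + b: Var(Y) = a² * Var(P)
Var(P) = 2.5^2 = 6.25
Var(Y) = 5² * 6.25 = 25 * 6.25 = 156.25

156.25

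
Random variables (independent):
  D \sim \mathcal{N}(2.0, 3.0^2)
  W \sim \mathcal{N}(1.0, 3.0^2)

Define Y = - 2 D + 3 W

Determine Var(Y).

For independent RVs: Var(aX + bY) = a²Var(X) + b²Var(Y)
Var(D) = 9
Var(W) = 9
Var(Y) = (-2)²*9 + 3²*9
= 4*9 + 9*9 = 117

117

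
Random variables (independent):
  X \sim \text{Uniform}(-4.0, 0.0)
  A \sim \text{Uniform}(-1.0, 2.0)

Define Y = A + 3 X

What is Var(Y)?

For independent RVs: Var(aX + bY) = a²Var(X) + b²Var(Y)
Var(X) = 1.3333333
Var(A) = 0.75
Var(Y) = 3²*1.3333333 + 1²*0.75
= 9*1.3333333 + 1*0.75 = 12.75

12.75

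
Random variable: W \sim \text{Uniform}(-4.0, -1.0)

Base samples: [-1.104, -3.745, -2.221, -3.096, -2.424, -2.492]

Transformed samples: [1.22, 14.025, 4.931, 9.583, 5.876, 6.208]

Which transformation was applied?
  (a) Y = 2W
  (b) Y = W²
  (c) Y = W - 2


Checking option (b) Y = W²:
  W = -1.104 -> Y = 1.22 ✓
  W = -3.745 -> Y = 14.025 ✓
  W = -2.221 -> Y = 4.931 ✓
All samples match this transformation.

(b) W²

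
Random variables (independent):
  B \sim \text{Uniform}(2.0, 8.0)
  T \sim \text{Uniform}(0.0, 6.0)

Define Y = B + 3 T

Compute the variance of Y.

For independent RVs: Var(aX + bY) = a²Var(X) + b²Var(Y)
Var(B) = 3
Var(T) = 3
Var(Y) = 1²*3 + 3²*3
= 1*3 + 9*3 = 30

30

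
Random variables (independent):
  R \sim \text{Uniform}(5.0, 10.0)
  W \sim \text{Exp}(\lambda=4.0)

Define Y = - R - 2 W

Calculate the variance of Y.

For independent RVs: Var(aX + bY) = a²Var(X) + b²Var(Y)
Var(R) = 2.0833333
Var(W) = 0.0625
Var(Y) = (-1)²*2.0833333 + (-2)²*0.0625
= 1*2.0833333 + 4*0.0625 = 2.3333333

2.3333333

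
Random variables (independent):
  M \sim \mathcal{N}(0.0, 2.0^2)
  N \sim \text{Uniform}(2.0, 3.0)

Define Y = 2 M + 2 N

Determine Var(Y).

For independent RVs: Var(aX + bY) = a²Var(X) + b²Var(Y)
Var(M) = 4
Var(N) = 0.083333333
Var(Y) = 2²*4 + 2²*0.083333333
= 4*4 + 4*0.083333333 = 16.333333

16.333333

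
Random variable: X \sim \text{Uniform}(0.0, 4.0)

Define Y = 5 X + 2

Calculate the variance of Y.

For Y = aX + b: Var(Y) = a² * Var(X)
Var(X) = (4 - 0)^2/12 = 1.3333333
Var(Y) = 5² * 1.3333333 = 25 * 1.3333333 = 33.333333

33.333333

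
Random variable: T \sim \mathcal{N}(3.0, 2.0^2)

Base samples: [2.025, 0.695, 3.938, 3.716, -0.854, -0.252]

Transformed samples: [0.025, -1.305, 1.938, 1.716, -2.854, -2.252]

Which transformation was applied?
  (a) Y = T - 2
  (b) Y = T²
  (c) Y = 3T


Checking option (a) Y = T - 2:
  T = 2.025 -> Y = 0.025 ✓
  T = 0.695 -> Y = -1.305 ✓
  T = 3.938 -> Y = 1.938 ✓
All samples match this transformation.

(a) T - 2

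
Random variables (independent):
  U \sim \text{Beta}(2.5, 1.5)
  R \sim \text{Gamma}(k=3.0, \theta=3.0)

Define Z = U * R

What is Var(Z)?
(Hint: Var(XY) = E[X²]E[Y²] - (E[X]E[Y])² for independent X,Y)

Var(XY) = E[X²]E[Y²] - (E[X]E[Y])²
E[U] = 0.625, Var(U) = 0.046875
E[R] = 9, Var(R) = 27
E[U²] = 0.046875 + 0.625² = 0.4375
E[R²] = 27 + 9² = 108
Var(Z) = 0.4375*108 - (0.625*9)²
= 47.25 - 31.640625 = 15.609375

15.609375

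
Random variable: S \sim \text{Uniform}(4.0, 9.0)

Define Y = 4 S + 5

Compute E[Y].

For Y = 4S + 5:
E[Y] = 4 * E[S] + 5
E[S] = (4 + 9)/2 = 6.5
E[Y] = 4 * 6.5 + 5 = 31

31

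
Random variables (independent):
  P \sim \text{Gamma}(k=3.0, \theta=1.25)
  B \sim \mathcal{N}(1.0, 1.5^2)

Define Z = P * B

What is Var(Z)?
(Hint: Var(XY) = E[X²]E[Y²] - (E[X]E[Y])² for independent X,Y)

Var(XY) = E[X²]E[Y²] - (E[X]E[Y])²
E[P] = 3.75, Var(P) = 4.6875
E[B] = 1, Var(B) = 2.25
E[P²] = 4.6875 + 3.75² = 18.75
E[B²] = 2.25 + 1² = 3.25
Var(Z) = 18.75*3.25 - (3.75*1)²
= 60.9375 - 14.0625 = 46.875

46.875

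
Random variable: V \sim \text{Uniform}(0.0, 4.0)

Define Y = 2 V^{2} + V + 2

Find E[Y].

E[Y] = 2*E[V²] + 1*E[V] + 2
E[V] = 2
E[V²] = Var(V) + (E[V])² = 1.3333333 + 4 = 5.3333333
E[Y] = 2*5.3333333 + 1*2 + 2 = 14.666667

14.666667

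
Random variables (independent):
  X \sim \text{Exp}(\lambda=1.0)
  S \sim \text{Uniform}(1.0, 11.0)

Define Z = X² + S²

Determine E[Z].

E[Z] = E[X²] + E[S²]
E[X²] = Var(X) + E[X]² = 1 + 1 = 2
E[S²] = Var(S) + E[S]² = 8.3333333 + 36 = 44.333333
E[Z] = 2 + 44.333333 = 46.333333

46.333333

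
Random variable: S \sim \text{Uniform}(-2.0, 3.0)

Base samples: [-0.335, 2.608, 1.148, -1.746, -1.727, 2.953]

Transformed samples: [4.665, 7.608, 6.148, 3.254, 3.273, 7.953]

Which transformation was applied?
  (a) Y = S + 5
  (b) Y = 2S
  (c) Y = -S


Checking option (a) Y = S + 5:
  S = -0.335 -> Y = 4.665 ✓
  S = 2.608 -> Y = 7.608 ✓
  S = 1.148 -> Y = 6.148 ✓
All samples match this transformation.

(a) S + 5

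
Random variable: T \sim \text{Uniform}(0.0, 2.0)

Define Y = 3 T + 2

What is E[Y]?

For Y = 3T + 2:
E[Y] = 3 * E[T] + 2
E[T] = (0 + 2)/2 = 1
E[Y] = 3 * 1 + 2 = 5

5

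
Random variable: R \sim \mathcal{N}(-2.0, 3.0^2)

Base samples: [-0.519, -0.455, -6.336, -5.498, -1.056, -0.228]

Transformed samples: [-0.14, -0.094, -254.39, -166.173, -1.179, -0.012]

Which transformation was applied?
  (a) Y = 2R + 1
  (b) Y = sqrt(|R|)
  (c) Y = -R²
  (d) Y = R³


Checking option (d) Y = R³:
  R = -0.519 -> Y = -0.14 ✓
  R = -0.455 -> Y = -0.094 ✓
  R = -6.336 -> Y = -254.39 ✓
All samples match this transformation.

(d) R³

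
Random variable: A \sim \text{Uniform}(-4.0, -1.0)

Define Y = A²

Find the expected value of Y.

Using E[X²] = Var(X) + (E[X])²:
E[A] = -2.5
Var(A) = (-1 + 4)^2/12 = 0.75
E[A²] = 0.75 + (-2.5)² = 0.75 + 6.25 = 7

7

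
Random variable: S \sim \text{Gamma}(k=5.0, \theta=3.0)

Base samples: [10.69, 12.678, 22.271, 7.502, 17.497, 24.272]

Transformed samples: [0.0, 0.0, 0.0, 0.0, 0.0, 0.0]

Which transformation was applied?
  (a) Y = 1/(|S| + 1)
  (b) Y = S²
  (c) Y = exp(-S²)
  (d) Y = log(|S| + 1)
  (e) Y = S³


Checking option (c) Y = exp(-S²):
  S = 10.69 -> Y = 0.0 ✓
  S = 12.678 -> Y = 0.0 ✓
  S = 22.271 -> Y = 0.0 ✓
All samples match this transformation.

(c) exp(-S²)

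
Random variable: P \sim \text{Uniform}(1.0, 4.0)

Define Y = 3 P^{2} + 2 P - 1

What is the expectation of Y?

E[Y] = 3*E[P²] + 2*E[P] - 1
E[P] = 2.5
E[P²] = Var(P) + (E[P])² = 0.75 + 6.25 = 7
E[Y] = 3*7 + 2*2.5 - 1 = 25

25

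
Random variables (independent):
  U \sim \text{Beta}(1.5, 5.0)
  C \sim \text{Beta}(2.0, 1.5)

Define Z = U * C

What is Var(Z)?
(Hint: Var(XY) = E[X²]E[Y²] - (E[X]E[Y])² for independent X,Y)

Var(XY) = E[X²]E[Y²] - (E[X]E[Y])²
E[U] = 0.23076923, Var(U) = 0.023668639
E[C] = 0.57142857, Var(C) = 0.054421769
E[U²] = 0.023668639 + 0.23076923² = 0.076923077
E[C²] = 0.054421769 + 0.57142857² = 0.38095238
Var(Z) = 0.076923077*0.38095238 - (0.23076923*0.57142857)²
= 0.029304029 - 0.017389204 = 0.011914825

0.011914825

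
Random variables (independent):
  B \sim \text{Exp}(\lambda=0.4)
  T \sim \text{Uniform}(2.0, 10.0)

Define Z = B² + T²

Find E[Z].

E[Z] = E[B²] + E[T²]
E[B²] = Var(B) + E[B]² = 6.25 + 6.25 = 12.5
E[T²] = Var(T) + E[T]² = 5.3333333 + 36 = 41.333333
E[Z] = 12.5 + 41.333333 = 53.833333

53.833333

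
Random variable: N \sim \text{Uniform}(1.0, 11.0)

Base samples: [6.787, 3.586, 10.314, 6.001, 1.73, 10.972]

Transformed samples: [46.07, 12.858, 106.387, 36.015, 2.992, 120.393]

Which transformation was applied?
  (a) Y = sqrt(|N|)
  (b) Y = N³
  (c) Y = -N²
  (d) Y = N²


Checking option (d) Y = N²:
  N = 6.787 -> Y = 46.07 ✓
  N = 3.586 -> Y = 12.858 ✓
  N = 10.314 -> Y = 106.387 ✓
All samples match this transformation.

(d) N²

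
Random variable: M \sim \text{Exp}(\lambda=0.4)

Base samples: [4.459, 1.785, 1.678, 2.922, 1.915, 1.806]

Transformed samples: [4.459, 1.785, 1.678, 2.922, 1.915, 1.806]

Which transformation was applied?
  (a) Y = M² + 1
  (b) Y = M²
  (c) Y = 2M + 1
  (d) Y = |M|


Checking option (d) Y = |M|:
  M = 4.459 -> Y = 4.459 ✓
  M = 1.785 -> Y = 1.785 ✓
  M = 1.678 -> Y = 1.678 ✓
All samples match this transformation.

(d) |M|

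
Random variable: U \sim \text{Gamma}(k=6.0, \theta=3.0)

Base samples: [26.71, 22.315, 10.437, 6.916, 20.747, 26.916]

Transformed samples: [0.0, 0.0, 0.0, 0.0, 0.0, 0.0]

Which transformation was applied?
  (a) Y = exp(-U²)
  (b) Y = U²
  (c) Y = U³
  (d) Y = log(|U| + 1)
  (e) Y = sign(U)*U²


Checking option (a) Y = exp(-U²):
  U = 26.71 -> Y = 0.0 ✓
  U = 22.315 -> Y = 0.0 ✓
  U = 10.437 -> Y = 0.0 ✓
All samples match this transformation.

(a) exp(-U²)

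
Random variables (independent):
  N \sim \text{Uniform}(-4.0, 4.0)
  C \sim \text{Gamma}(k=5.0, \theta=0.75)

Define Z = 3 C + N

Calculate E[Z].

E[Z] = 1*E[N] + 3*E[C]
E[N] = 0
E[C] = 3.75
E[Z] = 1*0 + 3*3.75 = 11.25

11.25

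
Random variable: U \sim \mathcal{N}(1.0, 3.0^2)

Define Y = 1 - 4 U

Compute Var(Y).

For Y = aU + b: Var(Y) = a² * Var(U)
Var(U) = 3.0^2 = 9
Var(Y) = (-4)² * 9 = 16 * 9 = 144

144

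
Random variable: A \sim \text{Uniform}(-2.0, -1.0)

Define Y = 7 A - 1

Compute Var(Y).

For Y = aA + b: Var(Y) = a² * Var(A)
Var(A) = (-1 + 2)^2/12 = 0.083333333
Var(Y) = 7² * 0.083333333 = 49 * 0.083333333 = 4.0833333

4.0833333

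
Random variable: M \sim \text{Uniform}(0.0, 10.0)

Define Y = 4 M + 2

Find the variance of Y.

For Y = aM + b: Var(Y) = a² * Var(M)
Var(M) = (10 - 0)^2/12 = 8.3333333
Var(Y) = 4² * 8.3333333 = 16 * 8.3333333 = 133.33333

133.33333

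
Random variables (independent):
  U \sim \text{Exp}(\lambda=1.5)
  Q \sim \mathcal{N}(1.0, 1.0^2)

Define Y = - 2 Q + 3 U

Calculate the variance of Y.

For independent RVs: Var(aX + bY) = a²Var(X) + b²Var(Y)
Var(U) = 0.44444444
Var(Q) = 1
Var(Y) = 3²*0.44444444 + (-2)²*1
= 9*0.44444444 + 4*1 = 8

8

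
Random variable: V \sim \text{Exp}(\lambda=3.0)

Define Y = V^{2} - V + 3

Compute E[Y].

E[Y] = 1*E[V²] - 1*E[V] + 3
E[V] = 0.33333333
E[V²] = Var(V) + (E[V])² = 0.11111111 + 0.11111111 = 0.22222222
E[Y] = 1*0.22222222 - 1*0.33333333 + 3 = 2.8888889

2.8888889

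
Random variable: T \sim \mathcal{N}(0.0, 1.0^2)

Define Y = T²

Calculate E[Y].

Using E[X²] = Var(X) + (E[X])²:
E[T] = 0
Var(T) = 1.0^2 = 1
E[T²] = 1 + 0² = 1 + 0 = 1

1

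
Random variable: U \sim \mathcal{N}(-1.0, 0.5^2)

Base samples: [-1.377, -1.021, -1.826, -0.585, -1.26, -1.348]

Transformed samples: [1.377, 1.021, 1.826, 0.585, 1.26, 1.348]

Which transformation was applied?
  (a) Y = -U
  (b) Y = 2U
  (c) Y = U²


Checking option (a) Y = -U:
  U = -1.377 -> Y = 1.377 ✓
  U = -1.021 -> Y = 1.021 ✓
  U = -1.826 -> Y = 1.826 ✓
All samples match this transformation.

(a) -U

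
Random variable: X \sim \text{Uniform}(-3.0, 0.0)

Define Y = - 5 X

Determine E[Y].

For Y = -5X:
E[Y] = -5 * E[X]
E[X] = (-3 + 0)/2 = -1.5
E[Y] = -5 * (-1.5) = 7.5

7.5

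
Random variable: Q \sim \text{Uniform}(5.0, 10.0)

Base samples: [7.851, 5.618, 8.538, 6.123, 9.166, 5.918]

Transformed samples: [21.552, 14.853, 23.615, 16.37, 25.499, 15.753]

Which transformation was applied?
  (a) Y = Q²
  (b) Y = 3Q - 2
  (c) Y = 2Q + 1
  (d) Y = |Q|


Checking option (b) Y = 3Q - 2:
  Q = 7.851 -> Y = 21.552 ✓
  Q = 5.618 -> Y = 14.853 ✓
  Q = 8.538 -> Y = 23.615 ✓
All samples match this transformation.

(b) 3Q - 2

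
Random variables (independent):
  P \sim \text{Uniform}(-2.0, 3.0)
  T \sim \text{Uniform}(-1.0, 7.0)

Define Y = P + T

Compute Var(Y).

For independent RVs: Var(aX + bY) = a²Var(X) + b²Var(Y)
Var(P) = 2.0833333
Var(T) = 5.3333333
Var(Y) = 1²*2.0833333 + 1²*5.3333333
= 1*2.0833333 + 1*5.3333333 = 7.4166667

7.4166667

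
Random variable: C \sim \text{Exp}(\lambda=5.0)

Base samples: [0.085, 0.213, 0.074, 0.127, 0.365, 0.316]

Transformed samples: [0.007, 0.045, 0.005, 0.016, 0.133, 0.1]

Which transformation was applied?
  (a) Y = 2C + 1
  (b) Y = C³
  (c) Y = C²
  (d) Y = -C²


Checking option (c) Y = C²:
  C = 0.085 -> Y = 0.007 ✓
  C = 0.213 -> Y = 0.045 ✓
  C = 0.074 -> Y = 0.005 ✓
All samples match this transformation.

(c) C²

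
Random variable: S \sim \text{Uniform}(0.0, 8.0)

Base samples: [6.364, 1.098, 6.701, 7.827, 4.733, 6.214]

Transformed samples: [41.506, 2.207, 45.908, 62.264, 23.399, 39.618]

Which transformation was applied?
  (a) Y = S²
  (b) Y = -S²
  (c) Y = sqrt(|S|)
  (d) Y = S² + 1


Checking option (d) Y = S² + 1:
  S = 6.364 -> Y = 41.506 ✓
  S = 1.098 -> Y = 2.207 ✓
  S = 6.701 -> Y = 45.908 ✓
All samples match this transformation.

(d) S² + 1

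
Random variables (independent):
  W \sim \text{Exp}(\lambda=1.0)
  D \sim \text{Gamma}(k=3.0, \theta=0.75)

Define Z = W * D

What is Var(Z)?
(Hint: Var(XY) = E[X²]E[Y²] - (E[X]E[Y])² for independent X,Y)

Var(XY) = E[X²]E[Y²] - (E[X]E[Y])²
E[W] = 1, Var(W) = 1
E[D] = 2.25, Var(D) = 1.6875
E[W²] = 1 + 1² = 2
E[D²] = 1.6875 + 2.25² = 6.75
Var(Z) = 2*6.75 - (1*2.25)²
= 13.5 - 5.0625 = 8.4375

8.4375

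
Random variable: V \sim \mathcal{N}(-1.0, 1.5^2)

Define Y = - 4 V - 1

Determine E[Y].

For Y = -4V - 1:
E[Y] = -4 * E[V] - 1
E[V] = -1.0 = -1
E[Y] = -4 * (-1) - 1 = 3

3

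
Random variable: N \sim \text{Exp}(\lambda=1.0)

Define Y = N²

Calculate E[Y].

Using E[X²] = Var(X) + (E[X])²:
E[N] = 1
Var(N) = 1/1.0^2 = 1
E[N²] = 1 + 1² = 1 + 1 = 2

2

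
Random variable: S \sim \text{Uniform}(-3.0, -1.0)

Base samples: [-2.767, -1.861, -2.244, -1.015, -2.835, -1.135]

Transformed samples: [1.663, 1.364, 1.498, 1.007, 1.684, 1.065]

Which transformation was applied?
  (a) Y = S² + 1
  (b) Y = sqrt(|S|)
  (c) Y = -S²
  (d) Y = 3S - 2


Checking option (b) Y = sqrt(|S|):
  S = -2.767 -> Y = 1.663 ✓
  S = -1.861 -> Y = 1.364 ✓
  S = -2.244 -> Y = 1.498 ✓
All samples match this transformation.

(b) sqrt(|S|)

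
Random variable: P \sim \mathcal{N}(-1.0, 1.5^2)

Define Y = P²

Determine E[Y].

Using E[X²] = Var(X) + (E[X])²:
E[P] = -1
Var(P) = 1.5^2 = 2.25
E[P²] = 2.25 + (-1)² = 2.25 + 1 = 3.25

3.25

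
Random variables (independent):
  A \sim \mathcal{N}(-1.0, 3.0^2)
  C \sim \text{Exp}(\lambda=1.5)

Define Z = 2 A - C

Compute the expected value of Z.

E[Z] = 2*E[A] - 1*E[C]
E[A] = -1
E[C] = 0.66666667
E[Z] = 2*(-1) - 1*0.66666667 = -2.6666667

-2.6666667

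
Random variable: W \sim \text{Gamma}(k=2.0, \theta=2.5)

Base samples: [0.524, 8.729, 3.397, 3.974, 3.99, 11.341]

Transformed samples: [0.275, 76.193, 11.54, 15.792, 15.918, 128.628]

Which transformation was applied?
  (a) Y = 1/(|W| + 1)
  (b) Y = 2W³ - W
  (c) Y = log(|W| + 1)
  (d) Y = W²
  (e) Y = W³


Checking option (d) Y = W²:
  W = 0.524 -> Y = 0.275 ✓
  W = 8.729 -> Y = 76.193 ✓
  W = 3.397 -> Y = 11.54 ✓
All samples match this transformation.

(d) W²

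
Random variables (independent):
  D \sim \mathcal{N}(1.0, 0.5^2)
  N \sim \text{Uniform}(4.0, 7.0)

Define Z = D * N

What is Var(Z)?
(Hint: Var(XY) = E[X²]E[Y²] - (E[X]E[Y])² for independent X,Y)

Var(XY) = E[X²]E[Y²] - (E[X]E[Y])²
E[D] = 1, Var(D) = 0.25
E[N] = 5.5, Var(N) = 0.75
E[D²] = 0.25 + 1² = 1.25
E[N²] = 0.75 + 5.5² = 31
Var(Z) = 1.25*31 - (1*5.5)²
= 38.75 - 30.25 = 8.5

8.5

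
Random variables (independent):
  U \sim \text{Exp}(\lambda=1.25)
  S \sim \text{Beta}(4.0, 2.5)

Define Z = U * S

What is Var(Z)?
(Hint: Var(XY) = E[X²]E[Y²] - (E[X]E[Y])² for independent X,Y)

Var(XY) = E[X²]E[Y²] - (E[X]E[Y])²
E[U] = 0.8, Var(U) = 0.64
E[S] = 0.61538462, Var(S) = 0.031558185
E[U²] = 0.64 + 0.8² = 1.28
E[S²] = 0.031558185 + 0.61538462² = 0.41025641
Var(Z) = 1.28*0.41025641 - (0.8*0.61538462)²
= 0.52512821 - 0.24236686 = 0.28276134

0.28276134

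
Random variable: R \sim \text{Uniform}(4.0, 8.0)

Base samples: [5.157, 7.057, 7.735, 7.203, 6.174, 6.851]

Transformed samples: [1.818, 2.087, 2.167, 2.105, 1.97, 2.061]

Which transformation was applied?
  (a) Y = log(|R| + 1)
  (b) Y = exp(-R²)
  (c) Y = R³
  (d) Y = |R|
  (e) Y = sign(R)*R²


Checking option (a) Y = log(|R| + 1):
  R = 5.157 -> Y = 1.818 ✓
  R = 7.057 -> Y = 2.087 ✓
  R = 7.735 -> Y = 2.167 ✓
All samples match this transformation.

(a) log(|R| + 1)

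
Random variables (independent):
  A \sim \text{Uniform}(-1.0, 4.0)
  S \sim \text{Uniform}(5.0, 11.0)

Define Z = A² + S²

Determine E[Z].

E[Z] = E[A²] + E[S²]
E[A²] = Var(A) + E[A]² = 2.0833333 + 2.25 = 4.3333333
E[S²] = Var(S) + E[S]² = 3 + 64 = 67
E[Z] = 4.3333333 + 67 = 71.333333

71.333333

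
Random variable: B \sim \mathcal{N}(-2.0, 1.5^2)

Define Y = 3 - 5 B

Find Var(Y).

For Y = aB + b: Var(Y) = a² * Var(B)
Var(B) = 1.5^2 = 2.25
Var(Y) = (-5)² * 2.25 = 25 * 2.25 = 56.25

56.25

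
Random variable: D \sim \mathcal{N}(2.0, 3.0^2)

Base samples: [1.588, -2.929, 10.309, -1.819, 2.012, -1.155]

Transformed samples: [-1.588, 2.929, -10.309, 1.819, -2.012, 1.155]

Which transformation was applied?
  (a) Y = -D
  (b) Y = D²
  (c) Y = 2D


Checking option (a) Y = -D:
  D = 1.588 -> Y = -1.588 ✓
  D = -2.929 -> Y = 2.929 ✓
  D = 10.309 -> Y = -10.309 ✓
All samples match this transformation.

(a) -D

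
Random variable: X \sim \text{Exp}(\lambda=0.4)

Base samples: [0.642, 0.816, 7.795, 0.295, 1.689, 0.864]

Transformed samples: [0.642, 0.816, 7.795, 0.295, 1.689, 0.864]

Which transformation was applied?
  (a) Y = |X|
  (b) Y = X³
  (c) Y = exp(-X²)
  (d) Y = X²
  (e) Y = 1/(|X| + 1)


Checking option (a) Y = |X|:
  X = 0.642 -> Y = 0.642 ✓
  X = 0.816 -> Y = 0.816 ✓
  X = 7.795 -> Y = 7.795 ✓
All samples match this transformation.

(a) |X|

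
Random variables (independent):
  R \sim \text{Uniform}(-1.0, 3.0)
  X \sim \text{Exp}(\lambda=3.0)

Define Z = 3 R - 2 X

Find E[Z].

E[Z] = 3*E[R] - 2*E[X]
E[R] = 1
E[X] = 0.33333333
E[Z] = 3*1 - 2*0.33333333 = 2.3333333

2.3333333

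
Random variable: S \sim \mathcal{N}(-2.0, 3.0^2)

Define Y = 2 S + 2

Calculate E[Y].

For Y = 2S + 2:
E[Y] = 2 * E[S] + 2
E[S] = -2.0 = -2
E[Y] = 2 * (-2) + 2 = -2

-2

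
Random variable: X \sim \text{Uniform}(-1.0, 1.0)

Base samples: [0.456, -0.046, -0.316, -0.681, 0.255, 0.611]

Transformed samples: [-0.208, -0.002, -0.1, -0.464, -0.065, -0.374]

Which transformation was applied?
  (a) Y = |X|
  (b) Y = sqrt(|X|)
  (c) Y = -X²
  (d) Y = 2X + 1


Checking option (c) Y = -X²:
  X = 0.456 -> Y = -0.208 ✓
  X = -0.046 -> Y = -0.002 ✓
  X = -0.316 -> Y = -0.1 ✓
All samples match this transformation.

(c) -X²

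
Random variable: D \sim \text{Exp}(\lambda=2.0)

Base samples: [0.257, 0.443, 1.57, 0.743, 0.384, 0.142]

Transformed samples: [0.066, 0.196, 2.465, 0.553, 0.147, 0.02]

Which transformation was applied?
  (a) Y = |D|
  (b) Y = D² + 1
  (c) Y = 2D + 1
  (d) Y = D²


Checking option (d) Y = D²:
  D = 0.257 -> Y = 0.066 ✓
  D = 0.443 -> Y = 0.196 ✓
  D = 1.57 -> Y = 2.465 ✓
All samples match this transformation.

(d) D²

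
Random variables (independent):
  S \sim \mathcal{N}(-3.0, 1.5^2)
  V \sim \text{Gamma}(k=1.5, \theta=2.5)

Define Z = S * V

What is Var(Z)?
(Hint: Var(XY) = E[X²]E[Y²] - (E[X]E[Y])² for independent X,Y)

Var(XY) = E[X²]E[Y²] - (E[X]E[Y])²
E[S] = -3, Var(S) = 2.25
E[V] = 3.75, Var(V) = 9.375
E[S²] = 2.25 + (-3)² = 11.25
E[V²] = 9.375 + 3.75² = 23.4375
Var(Z) = 11.25*23.4375 - (-3*3.75)²
= 263.67188 - 126.5625 = 137.10938

137.10938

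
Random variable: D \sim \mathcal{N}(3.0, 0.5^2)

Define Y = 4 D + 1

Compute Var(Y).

For Y = aD + b: Var(Y) = a² * Var(D)
Var(D) = 0.5^2 = 0.25
Var(Y) = 4² * 0.25 = 16 * 0.25 = 4

4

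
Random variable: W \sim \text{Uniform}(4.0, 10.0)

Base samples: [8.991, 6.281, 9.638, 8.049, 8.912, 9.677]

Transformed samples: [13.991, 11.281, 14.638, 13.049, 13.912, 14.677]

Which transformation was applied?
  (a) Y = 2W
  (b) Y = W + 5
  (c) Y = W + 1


Checking option (b) Y = W + 5:
  W = 8.991 -> Y = 13.991 ✓
  W = 6.281 -> Y = 11.281 ✓
  W = 9.638 -> Y = 14.638 ✓
All samples match this transformation.

(b) W + 5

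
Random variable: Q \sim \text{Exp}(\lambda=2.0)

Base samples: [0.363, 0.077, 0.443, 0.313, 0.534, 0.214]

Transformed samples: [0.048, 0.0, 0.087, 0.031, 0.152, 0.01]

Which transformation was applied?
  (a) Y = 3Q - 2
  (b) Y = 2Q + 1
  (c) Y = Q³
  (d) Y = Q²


Checking option (c) Y = Q³:
  Q = 0.363 -> Y = 0.048 ✓
  Q = 0.077 -> Y = 0.0 ✓
  Q = 0.443 -> Y = 0.087 ✓
All samples match this transformation.

(c) Q³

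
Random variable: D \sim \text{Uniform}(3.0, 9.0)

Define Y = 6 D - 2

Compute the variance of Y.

For Y = aD + b: Var(Y) = a² * Var(D)
Var(D) = (9 - 3)^2/12 = 3
Var(Y) = 6² * 3 = 36 * 3 = 108

108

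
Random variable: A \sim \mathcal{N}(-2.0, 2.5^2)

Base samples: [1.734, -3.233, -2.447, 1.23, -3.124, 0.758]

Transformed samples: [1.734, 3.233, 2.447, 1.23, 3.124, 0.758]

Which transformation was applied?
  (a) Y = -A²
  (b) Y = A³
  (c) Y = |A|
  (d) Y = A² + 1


Checking option (c) Y = |A|:
  A = 1.734 -> Y = 1.734 ✓
  A = -3.233 -> Y = 3.233 ✓
  A = -2.447 -> Y = 2.447 ✓
All samples match this transformation.

(c) |A|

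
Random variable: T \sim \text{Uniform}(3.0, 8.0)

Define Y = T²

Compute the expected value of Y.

E[T²] = Var(T) + (E[T])² = 2.0833333 + 30.25 = 32.333333

32.333333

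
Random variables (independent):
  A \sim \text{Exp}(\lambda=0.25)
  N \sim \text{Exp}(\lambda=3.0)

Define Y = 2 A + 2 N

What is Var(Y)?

For independent RVs: Var(aX + bY) = a²Var(X) + b²Var(Y)
Var(A) = 16
Var(N) = 0.11111111
Var(Y) = 2²*16 + 2²*0.11111111
= 4*16 + 4*0.11111111 = 64.444444

64.444444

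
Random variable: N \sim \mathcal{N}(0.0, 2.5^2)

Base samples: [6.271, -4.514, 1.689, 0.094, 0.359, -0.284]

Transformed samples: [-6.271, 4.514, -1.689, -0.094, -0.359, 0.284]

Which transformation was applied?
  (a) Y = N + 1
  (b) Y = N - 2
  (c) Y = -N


Checking option (c) Y = -N:
  N = 6.271 -> Y = -6.271 ✓
  N = -4.514 -> Y = 4.514 ✓
  N = 1.689 -> Y = -1.689 ✓
All samples match this transformation.

(c) -N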